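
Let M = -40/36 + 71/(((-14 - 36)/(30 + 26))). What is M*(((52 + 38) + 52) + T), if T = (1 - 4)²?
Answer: -2739442/225 ≈ -12175.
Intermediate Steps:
M = -18142/225 (M = -40*1/36 + 71/((-50/56)) = -10/9 + 71/((-50*1/56)) = -10/9 + 71/(-25/28) = -10/9 + 71*(-28/25) = -10/9 - 1988/25 = -18142/225 ≈ -80.631)
T = 9 (T = (-3)² = 9)
M*(((52 + 38) + 52) + T) = -18142*(((52 + 38) + 52) + 9)/225 = -18142*((90 + 52) + 9)/225 = -18142*(142 + 9)/225 = -18142/225*151 = -2739442/225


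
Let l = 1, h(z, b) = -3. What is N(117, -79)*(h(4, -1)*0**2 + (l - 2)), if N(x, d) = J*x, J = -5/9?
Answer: 65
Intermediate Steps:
J = -5/9 (J = -5*1/9 = -5/9 ≈ -0.55556)
N(x, d) = -5*x/9
N(117, -79)*(h(4, -1)*0**2 + (l - 2)) = (-5/9*117)*(-3*0**2 + (1 - 2)) = -65*(-3*0 - 1) = -65*(0 - 1) = -65*(-1) = 65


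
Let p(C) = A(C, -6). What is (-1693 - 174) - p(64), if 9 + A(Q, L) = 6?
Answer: -1864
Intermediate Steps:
A(Q, L) = -3 (A(Q, L) = -9 + 6 = -3)
p(C) = -3
(-1693 - 174) - p(64) = (-1693 - 174) - 1*(-3) = -1867 + 3 = -1864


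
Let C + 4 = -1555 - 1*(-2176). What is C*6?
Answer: 3702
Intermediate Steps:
C = 617 (C = -4 + (-1555 - 1*(-2176)) = -4 + (-1555 + 2176) = -4 + 621 = 617)
C*6 = 617*6 = 3702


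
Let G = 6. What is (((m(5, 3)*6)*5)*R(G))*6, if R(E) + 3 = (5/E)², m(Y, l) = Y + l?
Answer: -3320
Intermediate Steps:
R(E) = -3 + 25/E² (R(E) = -3 + (5/E)² = -3 + 25/E²)
(((m(5, 3)*6)*5)*R(G))*6 = ((((5 + 3)*6)*5)*(-3 + 25/6²))*6 = (((8*6)*5)*(-3 + 25*(1/36)))*6 = ((48*5)*(-3 + 25/36))*6 = (240*(-83/36))*6 = -1660/3*6 = -3320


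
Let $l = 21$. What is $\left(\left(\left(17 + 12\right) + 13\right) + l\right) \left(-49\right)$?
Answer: $-3087$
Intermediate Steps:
$\left(\left(\left(17 + 12\right) + 13\right) + l\right) \left(-49\right) = \left(\left(\left(17 + 12\right) + 13\right) + 21\right) \left(-49\right) = \left(\left(29 + 13\right) + 21\right) \left(-49\right) = \left(42 + 21\right) \left(-49\right) = 63 \left(-49\right) = -3087$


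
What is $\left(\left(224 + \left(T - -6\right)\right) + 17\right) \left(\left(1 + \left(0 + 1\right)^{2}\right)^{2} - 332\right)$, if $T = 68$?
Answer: $-103320$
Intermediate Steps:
$\left(\left(224 + \left(T - -6\right)\right) + 17\right) \left(\left(1 + \left(0 + 1\right)^{2}\right)^{2} - 332\right) = \left(\left(224 + \left(68 - -6\right)\right) + 17\right) \left(\left(1 + \left(0 + 1\right)^{2}\right)^{2} - 332\right) = \left(\left(224 + \left(68 + 6\right)\right) + 17\right) \left(\left(1 + 1^{2}\right)^{2} - 332\right) = \left(\left(224 + 74\right) + 17\right) \left(\left(1 + 1\right)^{2} - 332\right) = \left(298 + 17\right) \left(2^{2} - 332\right) = 315 \left(4 - 332\right) = 315 \left(-328\right) = -103320$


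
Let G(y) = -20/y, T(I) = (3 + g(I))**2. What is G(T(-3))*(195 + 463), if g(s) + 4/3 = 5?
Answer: -2961/10 ≈ -296.10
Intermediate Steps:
g(s) = 11/3 (g(s) = -4/3 + 5 = 11/3)
T(I) = 400/9 (T(I) = (3 + 11/3)**2 = (20/3)**2 = 400/9)
G(T(-3))*(195 + 463) = (-20/400/9)*(195 + 463) = -20*9/400*658 = -9/20*658 = -2961/10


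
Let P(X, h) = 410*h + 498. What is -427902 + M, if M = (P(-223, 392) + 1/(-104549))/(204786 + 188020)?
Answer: -17572837615750907/41067474494 ≈ -4.2790e+5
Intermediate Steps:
P(X, h) = 498 + 410*h
M = 16855180681/41067474494 (M = ((498 + 410*392) + 1/(-104549))/(204786 + 188020) = ((498 + 160720) - 1/104549)/392806 = (161218 - 1/104549)*(1/392806) = (16855180681/104549)*(1/392806) = 16855180681/41067474494 ≈ 0.41043)
-427902 + M = -427902 + 16855180681/41067474494 = -17572837615750907/41067474494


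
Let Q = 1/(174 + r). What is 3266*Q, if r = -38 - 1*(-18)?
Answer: 1633/77 ≈ 21.208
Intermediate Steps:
r = -20 (r = -38 + 18 = -20)
Q = 1/154 (Q = 1/(174 - 20) = 1/154 ≈ 0.0064935)
3266*Q = 3266*(1/154) = 1633/77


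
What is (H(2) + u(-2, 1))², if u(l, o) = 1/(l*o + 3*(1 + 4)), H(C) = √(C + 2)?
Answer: 729/169 ≈ 4.3136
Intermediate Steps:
H(C) = √(2 + C)
u(l, o) = 1/(15 + l*o) (u(l, o) = 1/(l*o + 3*5) = 1/(l*o + 15) = 1/(15 + l*o))
(H(2) + u(-2, 1))² = (√(2 + 2) + 1/(15 - 2*1))² = (√4 + 1/(15 - 2))² = (2 + 1/13)² = (27/13)² = 729/169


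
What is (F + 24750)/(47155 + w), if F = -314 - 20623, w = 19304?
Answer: 1271/22153 ≈ 0.057374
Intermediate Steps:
F = -20937
(F + 24750)/(47155 + w) = (-20937 + 24750)/(47155 + 19304) = 3813/66459 = 3813*(1/66459) = 1271/22153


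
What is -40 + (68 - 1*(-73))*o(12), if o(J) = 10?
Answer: 1370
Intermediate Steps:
-40 + (68 - 1*(-73))*o(12) = -40 + (68 - 1*(-73))*10 = -40 + (68 + 73)*10 = -40 + 141*10 = -40 + 1410 = 1370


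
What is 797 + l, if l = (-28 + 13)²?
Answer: 1022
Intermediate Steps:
l = 225 (l = (-15)² = 225)
797 + l = 797 + 225 = 1022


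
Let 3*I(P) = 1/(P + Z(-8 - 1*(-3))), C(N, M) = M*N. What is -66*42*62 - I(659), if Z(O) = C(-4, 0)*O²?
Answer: -339775129/1977 ≈ -1.7186e+5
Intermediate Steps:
Z(O) = 0 (Z(O) = (0*(-4))*O² = 0*O² = 0)
I(P) = 1/(3*P) (I(P) = 1/(3*(P + 0)) = 1/(3*P))
-66*42*62 - I(659) = -66*42*62 - 1/(3*659) = -2772*62 - 1/(3*659) = -171864 - 1*1/1977 = -171864 - 1/1977 = -339775129/1977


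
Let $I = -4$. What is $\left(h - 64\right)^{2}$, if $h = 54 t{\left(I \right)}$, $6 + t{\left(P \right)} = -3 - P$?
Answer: $111556$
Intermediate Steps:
$t{\left(P \right)} = -9 - P$ ($t{\left(P \right)} = -6 - \left(3 + P\right) = -9 - P$)
$h = -270$ ($h = 54 \left(-9 - -4\right) = 54 \left(-9 + 4\right) = 54 \left(-5\right) = -270$)
$\left(h - 64\right)^{2} = \left(-270 - 64\right)^{2} = \left(-334\right)^{2} = 111556$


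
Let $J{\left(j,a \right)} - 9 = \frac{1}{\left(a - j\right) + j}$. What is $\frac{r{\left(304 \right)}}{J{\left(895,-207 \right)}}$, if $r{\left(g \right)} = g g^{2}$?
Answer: $\frac{153040896}{49} \approx 3.1233 \cdot 10^{6}$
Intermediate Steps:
$r{\left(g \right)} = g^{3}$
$J{\left(j,a \right)} = 9 + \frac{1}{a}$ ($J{\left(j,a \right)} = 9 + \frac{1}{\left(a - j\right) + j} = 9 + \frac{1}{a}$)
$\frac{r{\left(304 \right)}}{J{\left(895,-207 \right)}} = \frac{304^{3}}{9 + \frac{1}{-207}} = \frac{28094464}{9 - \frac{1}{207}} = \frac{28094464}{\frac{1862}{207}} = 28094464 \cdot \frac{207}{1862} = \frac{153040896}{49}$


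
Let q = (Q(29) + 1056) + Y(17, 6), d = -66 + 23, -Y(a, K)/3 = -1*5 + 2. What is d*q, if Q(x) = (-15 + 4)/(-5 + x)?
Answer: -1098607/24 ≈ -45775.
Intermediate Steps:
Y(a, K) = 9 (Y(a, K) = -3*(-1*5 + 2) = -3*(-5 + 2) = -3*(-3) = 9)
d = -43
Q(x) = -11/(-5 + x)
q = 25549/24 (q = (-11/(-5 + 29) + 1056) + 9 = (-11/24 + 1056) + 9 = 25333/24 + 9 = 25549/24 ≈ 1064.5)
d*q = -43*25549/24 = -1098607/24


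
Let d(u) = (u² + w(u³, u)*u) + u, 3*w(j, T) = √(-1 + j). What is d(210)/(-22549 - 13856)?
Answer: -2954/2427 - 14*√9260999/7281 ≈ -7.0686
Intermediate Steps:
w(j, T) = √(-1 + j)/3
d(u) = u + u² + u*√(-1 + u³)/3 (d(u) = (u² + (√(-1 + u³)/3)*u) + u = (u² + u*√(-1 + u³)/3) + u = u + u² + u*√(-1 + u³)/3)
d(210)/(-22549 - 13856) = ((⅓)*210*(3 + √(-1 + 210³) + 3*210))/(-22549 - 13856) = ((⅓)*210*(3 + √(-1 + 9261000) + 630))/(-36405) = ((⅓)*210*(3 + √9260999 + 630))*(-1/36405) = ((⅓)*210*(633 + √9260999))*(-1/36405) = (44310 + 70*√9260999)*(-1/36405) = -2954/2427 - 14*√9260999/7281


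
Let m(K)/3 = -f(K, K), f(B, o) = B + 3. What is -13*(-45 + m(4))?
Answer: 858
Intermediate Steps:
f(B, o) = 3 + B
m(K) = -9 - 3*K (m(K) = 3*(-(3 + K)) = 3*(-3 - K) = -9 - 3*K)
-13*(-45 + m(4)) = -13*(-45 + (-9 - 3*4)) = -13*(-45 + (-9 - 12)) = -13*(-45 - 21) = -13*(-66) = 858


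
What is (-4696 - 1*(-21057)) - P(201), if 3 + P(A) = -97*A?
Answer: 35861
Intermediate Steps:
P(A) = -3 - 97*A
(-4696 - 1*(-21057)) - P(201) = (-4696 - 1*(-21057)) - (-3 - 97*201) = (-4696 + 21057) - (-3 - 19497) = 16361 - 1*(-19500) = 16361 + 19500 = 35861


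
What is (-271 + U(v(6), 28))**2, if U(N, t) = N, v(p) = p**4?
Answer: 1050625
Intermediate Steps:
(-271 + U(v(6), 28))**2 = (-271 + 6**4)**2 = (-271 + 1296)**2 = 1025**2 = 1050625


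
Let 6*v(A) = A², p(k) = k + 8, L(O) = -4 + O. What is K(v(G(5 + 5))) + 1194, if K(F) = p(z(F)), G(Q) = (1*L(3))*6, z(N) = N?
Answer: 1208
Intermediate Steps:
p(k) = 8 + k
G(Q) = -6 (G(Q) = (1*(-4 + 3))*6 = (1*(-1))*6 = -1*6 = -6)
v(A) = A²/6
K(F) = 8 + F
K(v(G(5 + 5))) + 1194 = (8 + (⅙)*(-6)²) + 1194 = (8 + (⅙)*36) + 1194 = (8 + 6) + 1194 = 14 + 1194 = 1208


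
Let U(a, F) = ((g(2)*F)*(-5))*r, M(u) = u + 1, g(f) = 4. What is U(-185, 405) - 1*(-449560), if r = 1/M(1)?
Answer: 445510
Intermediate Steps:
M(u) = 1 + u
r = 1/2 (r = 1/(1 + 1) = 1/2 ≈ 0.50000)
U(a, F) = -10*F (U(a, F) = ((4*F)*(-5))*(1/2) = -20*F*(1/2) = -10*F)
U(-185, 405) - 1*(-449560) = -10*405 - 1*(-449560) = -4050 + 449560 = 445510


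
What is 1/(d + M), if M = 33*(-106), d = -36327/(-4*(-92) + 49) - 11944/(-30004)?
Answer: -1042639/3737565777 ≈ -0.00027896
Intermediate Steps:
d = -90414555/1042639 (d = -36327/(368 + 49) - 11944*(-1/30004) = -36327/417 + 2986/7501 = -36327*1/417 + 2986/7501 = -12109/139 + 2986/7501 = -90414555/1042639 ≈ -86.717)
M = -3498
1/(d + M) = 1/(-90414555/1042639 - 3498) = 1/(-3737565777/1042639) = -1042639/3737565777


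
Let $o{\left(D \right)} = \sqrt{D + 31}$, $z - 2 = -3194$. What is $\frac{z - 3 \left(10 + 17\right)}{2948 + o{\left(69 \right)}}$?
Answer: $- \frac{1091}{986} \approx -1.1065$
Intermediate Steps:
$z = -3192$ ($z = 2 - 3194 = -3192$)
$o{\left(D \right)} = \sqrt{31 + D}$
$\frac{z - 3 \left(10 + 17\right)}{2948 + o{\left(69 \right)}} = \frac{-3192 - 3 \left(10 + 17\right)}{2948 + \sqrt{31 + 69}} = \frac{-3192 - 81}{2948 + \sqrt{100}} = \frac{-3192 - 81}{2948 + 10} = - \frac{3273}{2958} = \left(-3273\right) \frac{1}{2958} = - \frac{1091}{986}$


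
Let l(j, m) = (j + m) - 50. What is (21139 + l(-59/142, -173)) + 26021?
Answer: 6664995/142 ≈ 46937.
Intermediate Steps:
l(j, m) = -50 + j + m
(21139 + l(-59/142, -173)) + 26021 = (21139 + (-50 - 59/142 - 173)) + 26021 = (21139 - 31725/142) + 26021 = 2970013/142 + 26021 = 6664995/142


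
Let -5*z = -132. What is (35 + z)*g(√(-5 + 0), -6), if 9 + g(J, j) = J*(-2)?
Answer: -2763/5 - 614*I*√5/5 ≈ -552.6 - 274.59*I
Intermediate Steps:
z = 132/5 (z = -⅕*(-132) = 132/5 ≈ 26.400)
g(J, j) = -9 - 2*J (g(J, j) = -9 + J*(-2) = -9 - 2*J)
(35 + z)*g(√(-5 + 0), -6) = (35 + 132/5)*(-9 - 2*√(-5 + 0)) = 307*(-9 - 2*I*√5)/5 = -2763/5 - 614*I*√5/5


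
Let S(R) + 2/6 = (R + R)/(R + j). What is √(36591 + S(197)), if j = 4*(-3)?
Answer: √11271496110/555 ≈ 191.29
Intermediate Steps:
j = -12
S(R) = -⅓ + 2*R/(-12 + R) (S(R) = -⅓ + (R + R)/(R - 12) = -⅓ + (2*R)/(-12 + R) = -⅓ + 2*R/(-12 + R))
√(36591 + S(197)) = √(36591 + (12 + 5*197)/(3*(-12 + 197))) = √(36591 + (⅓)*(12 + 985)/185) = √(36591 + (⅓)*(1/185)*997) = √(36591 + 997/555) = √(20309002/555) = √11271496110/555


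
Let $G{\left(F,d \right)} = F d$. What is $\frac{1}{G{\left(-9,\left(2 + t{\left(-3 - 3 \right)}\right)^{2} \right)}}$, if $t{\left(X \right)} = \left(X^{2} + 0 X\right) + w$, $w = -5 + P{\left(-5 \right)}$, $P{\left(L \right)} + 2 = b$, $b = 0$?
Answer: $- \frac{1}{8649} \approx -0.00011562$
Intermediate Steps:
$P{\left(L \right)} = -2$ ($P{\left(L \right)} = -2 + 0 = -2$)
$w = -7$ ($w = -5 - 2 = -7$)
$t{\left(X \right)} = -7 + X^{2}$ ($t{\left(X \right)} = \left(X^{2} + 0 X\right) - 7 = \left(X^{2} + 0\right) - 7 = X^{2} - 7 = -7 + X^{2}$)
$\frac{1}{G{\left(-9,\left(2 + t{\left(-3 - 3 \right)}\right)^{2} \right)}} = \frac{1}{\left(-9\right) \left(2 - \left(7 - \left(-3 - 3\right)^{2}\right)\right)^{2}} = \frac{1}{\left(-9\right) \left(2 - \left(7 - \left(-6\right)^{2}\right)\right)^{2}} = \frac{1}{\left(-9\right) \left(2 + \left(-7 + 36\right)\right)^{2}} = \frac{1}{\left(-9\right) \left(2 + 29\right)^{2}} = \frac{1}{\left(-9\right) 31^{2}} = \frac{1}{\left(-9\right) 961} = \frac{1}{-8649} = - \frac{1}{8649}$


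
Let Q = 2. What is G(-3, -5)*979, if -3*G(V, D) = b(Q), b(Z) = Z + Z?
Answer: -3916/3 ≈ -1305.3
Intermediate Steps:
b(Z) = 2*Z
G(V, D) = -4/3 (G(V, D) = -2*2/3 = -1/3*4 = -4/3)
G(-3, -5)*979 = -4/3*979 = -3916/3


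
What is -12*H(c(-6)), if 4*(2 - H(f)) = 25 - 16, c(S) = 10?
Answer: 3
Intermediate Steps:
H(f) = -1/4 (H(f) = 2 - (25 - 16)/4 = 2 - 1/4*9 = 2 - 9/4 = -1/4)
-12*H(c(-6)) = -12*(-1/4) = 3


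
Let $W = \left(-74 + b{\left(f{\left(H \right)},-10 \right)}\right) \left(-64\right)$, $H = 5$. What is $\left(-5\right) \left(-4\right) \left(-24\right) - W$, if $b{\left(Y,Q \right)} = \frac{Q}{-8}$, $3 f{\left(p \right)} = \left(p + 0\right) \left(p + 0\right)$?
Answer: $-5136$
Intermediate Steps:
$f{\left(p \right)} = \frac{p^{2}}{3}$ ($f{\left(p \right)} = \frac{\left(p + 0\right) \left(p + 0\right)}{3} = \frac{p p}{3} = \frac{p^{2}}{3}$)
$b{\left(Y,Q \right)} = - \frac{Q}{8}$ ($b{\left(Y,Q \right)} = Q \left(- \frac{1}{8}\right) = - \frac{Q}{8}$)
$W = 4656$ ($W = \left(-74 - - \frac{5}{4}\right) \left(-64\right) = \left(-74 + \frac{5}{4}\right) \left(-64\right) = \left(- \frac{291}{4}\right) \left(-64\right) = 4656$)
$\left(-5\right) \left(-4\right) \left(-24\right) - W = \left(-5\right) \left(-4\right) \left(-24\right) - 4656 = 20 \left(-24\right) - 4656 = -480 - 4656 = -5136$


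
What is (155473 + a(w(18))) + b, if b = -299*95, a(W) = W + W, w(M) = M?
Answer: 127104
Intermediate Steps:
a(W) = 2*W
b = -28405
(155473 + a(w(18))) + b = (155473 + 2*18) - 28405 = (155473 + 36) - 28405 = 155509 - 28405 = 127104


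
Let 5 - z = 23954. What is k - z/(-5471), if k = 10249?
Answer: 56048330/5471 ≈ 10245.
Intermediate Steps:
z = -23949 (z = 5 - 1*23954 = 5 - 23954 = -23949)
k - z/(-5471) = 10249 - (-23949)/(-5471) = 10249 - (-23949)*(-1)/5471 = 10249 - 1*23949/5471 = 10249 - 23949/5471 = 56048330/5471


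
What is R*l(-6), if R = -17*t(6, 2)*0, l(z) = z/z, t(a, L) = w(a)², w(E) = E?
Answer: 0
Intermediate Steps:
t(a, L) = a²
l(z) = 1
R = 0 (R = -17*6²*0 = -17*36*0 = -612*0 = 0)
R*l(-6) = 0*1 = 0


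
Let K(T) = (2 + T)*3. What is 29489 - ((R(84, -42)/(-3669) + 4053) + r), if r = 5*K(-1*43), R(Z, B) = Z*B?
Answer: 31859197/1223 ≈ 26050.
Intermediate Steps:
K(T) = 6 + 3*T
R(Z, B) = B*Z
r = -615 (r = 5*(6 + 3*(-1*43)) = 5*(6 + 3*(-43)) = 5*(6 - 129) = 5*(-123) = -615)
29489 - ((R(84, -42)/(-3669) + 4053) + r) = 29489 - ((-42*84/(-3669) + 4053) - 615) = 29489 - ((-3528*(-1/3669) + 4053) - 615) = 29489 - ((1176/1223 + 4053) - 615) = 29489 - (4957995/1223 - 615) = 29489 - 1*4205850/1223 = 29489 - 4205850/1223 = 31859197/1223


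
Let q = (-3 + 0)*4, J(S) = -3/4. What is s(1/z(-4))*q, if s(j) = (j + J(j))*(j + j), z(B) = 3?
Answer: 10/3 ≈ 3.3333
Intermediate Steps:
J(S) = -¾ (J(S) = -3*¼ = -¾)
q = -12 (q = -3*4 = -12)
s(j) = 2*j*(-¾ + j) (s(j) = (j - ¾)*(j + j) = (-¾ + j)*(2*j) = 2*j*(-¾ + j))
s(1/z(-4))*q = ((½)*(-3 + 4/3)/3)*(-12) = ((½)*(⅓)*(-3 + 4*(⅓)))*(-12) = ((½)*(⅓)*(-3 + 4/3))*(-12) = ((½)*(⅓)*(-5/3))*(-12) = -5/18*(-12) = 10/3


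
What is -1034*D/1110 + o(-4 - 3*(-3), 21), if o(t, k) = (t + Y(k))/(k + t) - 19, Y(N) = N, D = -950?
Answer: 96232/111 ≈ 866.96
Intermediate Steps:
o(t, k) = -18 (o(t, k) = (t + k)/(k + t) - 19 = (k + t)/(k + t) - 19 = 1 - 19 = -18)
-1034*D/1110 + o(-4 - 3*(-3), 21) = -(-982300)/1110 - 18 = -1034*(-95/111) - 18 = 98230/111 - 18 = 96232/111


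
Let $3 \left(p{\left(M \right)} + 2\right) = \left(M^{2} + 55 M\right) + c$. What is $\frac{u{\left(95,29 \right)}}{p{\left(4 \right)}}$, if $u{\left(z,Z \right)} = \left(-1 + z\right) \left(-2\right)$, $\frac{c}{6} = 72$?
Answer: $- \frac{282}{331} \approx -0.85196$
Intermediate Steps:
$c = 432$ ($c = 6 \cdot 72 = 432$)
$p{\left(M \right)} = 142 + \frac{M^{2}}{3} + \frac{55 M}{3}$ ($p{\left(M \right)} = -2 + \frac{\left(M^{2} + 55 M\right) + 432}{3} = -2 + \frac{432 + M^{2} + 55 M}{3} = -2 + \left(144 + \frac{M^{2}}{3} + \frac{55 M}{3}\right) = 142 + \frac{M^{2}}{3} + \frac{55 M}{3}$)
$u{\left(z,Z \right)} = 2 - 2 z$
$\frac{u{\left(95,29 \right)}}{p{\left(4 \right)}} = \frac{2 - 190}{142 + \frac{4^{2}}{3} + \frac{55}{3} \cdot 4} = \frac{2 - 190}{142 + \frac{1}{3} \cdot 16 + \frac{220}{3}} = - \frac{188}{142 + \frac{16}{3} + \frac{220}{3}} = - \frac{188}{\frac{662}{3}} = \left(-188\right) \frac{3}{662} = - \frac{282}{331}$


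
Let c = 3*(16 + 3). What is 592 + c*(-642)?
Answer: -36002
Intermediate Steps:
c = 57 (c = 3*19 = 57)
592 + c*(-642) = 592 + 57*(-642) = 592 - 36594 = -36002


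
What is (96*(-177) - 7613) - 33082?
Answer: -57687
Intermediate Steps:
(96*(-177) - 7613) - 33082 = (-16992 - 7613) - 33082 = -24605 - 33082 = -57687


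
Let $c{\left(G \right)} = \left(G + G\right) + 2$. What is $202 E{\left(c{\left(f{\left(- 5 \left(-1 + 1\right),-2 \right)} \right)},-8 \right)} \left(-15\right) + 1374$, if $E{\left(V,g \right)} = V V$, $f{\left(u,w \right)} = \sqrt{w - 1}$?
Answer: $25614 - 24240 i \sqrt{3} \approx 25614.0 - 41985.0 i$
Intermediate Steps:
$f{\left(u,w \right)} = \sqrt{-1 + w}$
$c{\left(G \right)} = 2 + 2 G$ ($c{\left(G \right)} = 2 G + 2 = 2 + 2 G$)
$E{\left(V,g \right)} = V^{2}$
$202 E{\left(c{\left(f{\left(- 5 \left(-1 + 1\right),-2 \right)} \right)},-8 \right)} \left(-15\right) + 1374 = 202 \left(2 + 2 \sqrt{-1 - 2}\right)^{2} \left(-15\right) + 1374 = 202 \left(2 + 2 \sqrt{-3}\right)^{2} \left(-15\right) + 1374 = 202 \left(2 + 2 i \sqrt{3}\right)^{2} \left(-15\right) + 1374 = 202 \left(- 15 \left(2 + 2 i \sqrt{3}\right)^{2}\right) + 1374 = - 3030 \left(2 + 2 i \sqrt{3}\right)^{2} + 1374 = 1374 - 3030 \left(2 + 2 i \sqrt{3}\right)^{2}$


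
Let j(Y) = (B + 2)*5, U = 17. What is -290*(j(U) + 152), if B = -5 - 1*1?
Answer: -38280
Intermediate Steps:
B = -6 (B = -5 - 1 = -6)
j(Y) = -20 (j(Y) = (-6 + 2)*5 = -4*5 = -20)
-290*(j(U) + 152) = -290*(-20 + 152) = -290*132 = -38280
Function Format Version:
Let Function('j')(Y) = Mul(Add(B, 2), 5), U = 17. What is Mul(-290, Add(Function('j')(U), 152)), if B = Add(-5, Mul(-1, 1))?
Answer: -38280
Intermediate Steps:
B = -6 (B = Add(-5, -1) = -6)
Function('j')(Y) = -20 (Function('j')(Y) = Mul(Add(-6, 2), 5) = Mul(-4, 5) = -20)
Mul(-290, Add(Function('j')(U), 152)) = Mul(-290, Add(-20, 152)) = Mul(-290, 132) = -38280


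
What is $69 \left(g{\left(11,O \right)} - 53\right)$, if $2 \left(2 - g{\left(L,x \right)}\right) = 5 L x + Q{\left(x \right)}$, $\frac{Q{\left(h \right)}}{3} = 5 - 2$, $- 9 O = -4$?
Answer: $- \frac{28037}{6} \approx -4672.8$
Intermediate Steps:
$O = \frac{4}{9}$ ($O = \left(- \frac{1}{9}\right) \left(-4\right) = \frac{4}{9} \approx 0.44444$)
$Q{\left(h \right)} = 9$ ($Q{\left(h \right)} = 3 \left(5 - 2\right) = 3 \cdot 3 = 9$)
$g{\left(L,x \right)} = - \frac{5}{2} - \frac{5 L x}{2}$ ($g{\left(L,x \right)} = 2 - \frac{5 L x + 9}{2} = 2 - \frac{9 + 5 L x}{2} = 2 - \left(\frac{9}{2} + \frac{5 L x}{2}\right) = - \frac{5}{2} - \frac{5 L x}{2}$)
$69 \left(g{\left(11,O \right)} - 53\right) = 69 \left(\left(- \frac{5}{2} - \frac{55}{2} \cdot \frac{4}{9}\right) - 53\right) = 69 \left(\left(- \frac{5}{2} - \frac{110}{9}\right) - 53\right) = 69 \left(- \frac{265}{18} - 53\right) = 69 \left(- \frac{1219}{18}\right) = - \frac{28037}{6}$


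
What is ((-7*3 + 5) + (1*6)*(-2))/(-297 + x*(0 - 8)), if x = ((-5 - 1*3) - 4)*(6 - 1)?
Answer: -28/183 ≈ -0.15301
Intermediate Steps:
x = -60 (x = ((-5 - 3) - 4)*5 = (-8 - 4)*5 = -12*5 = -60)
((-7*3 + 5) + (1*6)*(-2))/(-297 + x*(0 - 8)) = ((-7*3 + 5) + (1*6)*(-2))/(-297 - 60*(0 - 8)) = ((-21 + 5) + 6*(-2))/(-297 - 60*(-8)) = (-16 - 12)/(-297 + 480) = -28/183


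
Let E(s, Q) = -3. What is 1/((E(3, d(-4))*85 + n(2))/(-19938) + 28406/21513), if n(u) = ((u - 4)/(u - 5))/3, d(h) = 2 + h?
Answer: 1286778582/1715519587 ≈ 0.75008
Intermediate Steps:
n(u) = (-4 + u)/(3*(-5 + u)) (n(u) = ((-4 + u)/(-5 + u))*(1/3) = (-4 + u)/(3*(-5 + u)))
1/((E(3, d(-4))*85 + n(2))/(-19938) + 28406/21513) = 1/((-3*85 + (-4 + 2)/(3*(-5 + 2)))/(-19938) + 28406/21513) = 1/((-255 + (1/3)*(-2)/(-3))*(-1/19938) + 28406*(1/21513)) = 1/((-255 + (1/3)*(-1/3)*(-2))*(-1/19938) + 28406/21513) = 1/((-255 + 2/9)*(-1/19938) + 28406/21513) = 1/(-2293/9*(-1/19938) + 28406/21513) = 1/(2293/179442 + 28406/21513) = 1/(1715519587/1286778582) = 1286778582/1715519587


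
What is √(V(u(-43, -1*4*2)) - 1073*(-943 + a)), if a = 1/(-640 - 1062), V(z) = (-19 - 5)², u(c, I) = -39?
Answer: 7*√43719826/46 ≈ 1006.2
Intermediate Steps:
V(z) = 576 (V(z) = (-24)² = 576)
a = -1/1702 (a = 1/(-1702) = -1/1702 ≈ -0.00058754)
√(V(u(-43, -1*4*2)) - 1073*(-943 + a)) = √(576 - 1073*(-943 - 1/1702)) = √(576 - 1073*(-1604987/1702)) = √(576 + 46544623/46) = √(46571119/46) = 7*√43719826/46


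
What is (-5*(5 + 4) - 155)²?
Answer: 40000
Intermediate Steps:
(-5*(5 + 4) - 155)² = (-5*9 - 155)² = (-45 - 155)² = (-200)² = 40000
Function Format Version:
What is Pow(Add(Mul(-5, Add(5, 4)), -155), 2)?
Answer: 40000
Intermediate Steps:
Pow(Add(Mul(-5, Add(5, 4)), -155), 2) = Pow(Add(Mul(-5, 9), -155), 2) = Pow(Add(-45, -155), 2) = Pow(-200, 2) = 40000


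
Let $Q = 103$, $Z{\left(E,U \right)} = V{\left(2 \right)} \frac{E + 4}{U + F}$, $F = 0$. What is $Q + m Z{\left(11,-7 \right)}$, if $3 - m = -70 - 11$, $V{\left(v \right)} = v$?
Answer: $-257$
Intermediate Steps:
$m = 84$ ($m = 3 - \left(-70 - 11\right) = 3 - -81 = 3 + 81 = 84$)
$Z{\left(E,U \right)} = \frac{2 \left(4 + E\right)}{U}$ ($Z{\left(E,U \right)} = 2 \frac{E + 4}{U + 0} = 2 \frac{4 + E}{U} = \frac{2 \left(4 + E\right)}{U}$)
$Q + m Z{\left(11,-7 \right)} = 103 + 84 \frac{2 \left(4 + 11\right)}{-7} = 103 + 84 \cdot 2 \left(- \frac{1}{7}\right) 15 = 103 + 84 \left(- \frac{30}{7}\right) = 103 - 360 = -257$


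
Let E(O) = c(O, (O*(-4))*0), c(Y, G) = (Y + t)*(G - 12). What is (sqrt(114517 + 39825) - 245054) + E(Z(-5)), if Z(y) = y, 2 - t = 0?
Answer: -245018 + sqrt(154342) ≈ -2.4463e+5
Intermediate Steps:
t = 2 (t = 2 - 1*0 = 2 + 0 = 2)
c(Y, G) = (-12 + G)*(2 + Y) (c(Y, G) = (Y + 2)*(G - 12) = (2 + Y)*(-12 + G) = (-12 + G)*(2 + Y))
E(O) = -24 - 12*O (E(O) = -24 - 12*O + 2*((O*(-4))*0) + ((O*(-4))*0)*O = -24 - 12*O + 2*(-4*O*0) + (-4*O*0)*O = -24 - 12*O + 2*0 + 0*O = -24 - 12*O + 0 + 0 = -24 - 12*O)
(sqrt(114517 + 39825) - 245054) + E(Z(-5)) = (sqrt(114517 + 39825) - 245054) + (-24 - 12*(-5)) = (sqrt(154342) - 245054) + (-24 + 60) = (-245054 + sqrt(154342)) + 36 = -245018 + sqrt(154342)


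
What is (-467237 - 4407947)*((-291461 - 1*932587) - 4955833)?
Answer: 30128056973104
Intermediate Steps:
(-467237 - 4407947)*((-291461 - 1*932587) - 4955833) = -4875184*((-291461 - 932587) - 4955833) = -4875184*(-1224048 - 4955833) = -4875184*(-6179881) = 30128056973104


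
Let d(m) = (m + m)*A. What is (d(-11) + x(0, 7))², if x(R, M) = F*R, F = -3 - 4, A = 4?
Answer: 7744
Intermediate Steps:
d(m) = 8*m (d(m) = (m + m)*4 = (2*m)*4 = 8*m)
F = -7
x(R, M) = -7*R
(d(-11) + x(0, 7))² = (8*(-11) - 7*0)² = (-88 + 0)² = (-88)² = 7744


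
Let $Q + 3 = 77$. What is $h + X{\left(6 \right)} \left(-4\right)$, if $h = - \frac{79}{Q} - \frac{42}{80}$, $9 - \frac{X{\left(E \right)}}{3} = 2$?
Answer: $- \frac{126677}{1480} \approx -85.593$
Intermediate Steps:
$Q = 74$ ($Q = -3 + 77 = 74$)
$X{\left(E \right)} = 21$ ($X{\left(E \right)} = 27 - 6 = 21$)
$h = - \frac{2357}{1480}$ ($h = - \frac{79}{74} - \frac{42}{80} = \left(-79\right) \frac{1}{74} - \frac{21}{40} = - \frac{79}{74} - \frac{21}{40} = - \frac{2357}{1480} \approx -1.5926$)
$h + X{\left(6 \right)} \left(-4\right) = - \frac{2357}{1480} + 21 \left(-4\right) = - \frac{2357}{1480} - 84 = - \frac{126677}{1480}$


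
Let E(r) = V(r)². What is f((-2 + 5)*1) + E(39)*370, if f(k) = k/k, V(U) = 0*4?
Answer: 1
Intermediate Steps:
V(U) = 0
f(k) = 1
E(r) = 0 (E(r) = 0² = 0)
f((-2 + 5)*1) + E(39)*370 = 1 + 0*370 = 1 + 0 = 1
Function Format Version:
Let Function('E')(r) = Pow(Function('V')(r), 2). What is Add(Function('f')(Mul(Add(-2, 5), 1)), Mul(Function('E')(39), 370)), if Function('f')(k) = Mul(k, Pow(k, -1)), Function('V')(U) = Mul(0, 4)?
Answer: 1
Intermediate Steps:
Function('V')(U) = 0
Function('f')(k) = 1
Function('E')(r) = 0 (Function('E')(r) = Pow(0, 2) = 0)
Add(Function('f')(Mul(Add(-2, 5), 1)), Mul(Function('E')(39), 370)) = Add(1, Mul(0, 370)) = Add(1, 0) = 1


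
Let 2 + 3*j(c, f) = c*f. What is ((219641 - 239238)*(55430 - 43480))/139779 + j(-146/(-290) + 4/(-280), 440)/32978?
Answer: -783875868805751/467877633993 ≈ -1675.4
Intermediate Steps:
j(c, f) = -2/3 + c*f/3 (j(c, f) = -2/3 + (c*f)/3 = -2/3 + c*f/3)
((219641 - 239238)*(55430 - 43480))/139779 + j(-146/(-290) + 4/(-280), 440)/32978 = ((219641 - 239238)*(55430 - 43480))/139779 + (-2/3 + (1/3)*(-146/(-290) + 4/(-280))*440)/32978 = -19597*11950*(1/139779) + (-2/3 + (1/3)*(-146*(-1/290) + 4*(-1/280))*440)*(1/32978) = -234184150*1/139779 + (-2/3 + (1/3)*(73/145 - 1/70)*440)*(1/32978) = -234184150/139779 + (-2/3 + (1/3)*(993/2030)*440)*(1/32978) = -234184150/139779 + (-2/3 + 14564/203)*(1/32978) = -234184150/139779 + (43286/609)*(1/32978) = -234184150/139779 + 21643/10041801 = -783875868805751/467877633993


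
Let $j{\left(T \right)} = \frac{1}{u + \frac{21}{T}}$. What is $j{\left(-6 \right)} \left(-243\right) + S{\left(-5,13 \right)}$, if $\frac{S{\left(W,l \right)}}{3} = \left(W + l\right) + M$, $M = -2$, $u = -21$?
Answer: $\frac{1368}{49} \approx 27.918$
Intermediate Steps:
$j{\left(T \right)} = \frac{1}{-21 + \frac{21}{T}}$
$S{\left(W,l \right)} = -6 + 3 W + 3 l$ ($S{\left(W,l \right)} = 3 \left(\left(W + l\right) - 2\right) = 3 \left(-2 + W + l\right) = -6 + 3 W + 3 l$)
$j{\left(-6 \right)} \left(-243\right) + S{\left(-5,13 \right)} = \frac{1}{21} \left(-6\right) \frac{1}{1 - -6} \left(-243\right) + \left(-6 + 3 \left(-5\right) + 3 \cdot 13\right) = \frac{1}{21} \left(-6\right) \frac{1}{1 + 6} \left(-243\right) - -18 = \frac{1}{21} \left(-6\right) \frac{1}{7} \left(-243\right) + 18 = \left(- \frac{2}{49}\right) \left(-243\right) + 18 = \frac{486}{49} + 18 = \frac{1368}{49}$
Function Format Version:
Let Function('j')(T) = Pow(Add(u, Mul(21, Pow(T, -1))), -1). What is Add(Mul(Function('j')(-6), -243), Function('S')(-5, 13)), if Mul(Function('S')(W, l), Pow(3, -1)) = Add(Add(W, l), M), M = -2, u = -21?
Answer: Rational(1368, 49) ≈ 27.918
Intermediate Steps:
Function('j')(T) = Pow(Add(-21, Mul(21, Pow(T, -1))), -1)
Function('S')(W, l) = Add(-6, Mul(3, W), Mul(3, l)) (Function('S')(W, l) = Mul(3, Add(Add(W, l), -2)) = Mul(3, Add(-2, W, l)) = Add(-6, Mul(3, W), Mul(3, l)))
Add(Mul(Function('j')(-6), -243), Function('S')(-5, 13)) = Add(Mul(Mul(Rational(1, 21), -6, Pow(Add(1, Mul(-1, -6)), -1)), -243), Add(-6, Mul(3, -5), Mul(3, 13))) = Add(Mul(Mul(Rational(1, 21), -6, Pow(Add(1, 6), -1)), -243), Add(-6, -15, 39)) = Add(Mul(Mul(Rational(1, 21), -6, Pow(7, -1)), -243), 18) = Add(Mul(Mul(Rational(1, 21), -6, Rational(1, 7)), -243), 18) = Add(Mul(Rational(-2, 49), -243), 18) = Add(Rational(486, 49), 18) = Rational(1368, 49)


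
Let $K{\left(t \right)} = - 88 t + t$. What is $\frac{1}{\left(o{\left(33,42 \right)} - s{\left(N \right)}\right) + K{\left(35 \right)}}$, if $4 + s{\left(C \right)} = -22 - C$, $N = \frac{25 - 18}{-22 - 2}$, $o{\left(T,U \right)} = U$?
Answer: $- \frac{24}{71455} \approx -0.00033588$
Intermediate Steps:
$K{\left(t \right)} = - 87 t$
$N = - \frac{7}{24}$ ($N = \frac{7}{-24} = 7 \left(- \frac{1}{24}\right) = - \frac{7}{24} \approx -0.29167$)
$s{\left(C \right)} = -26 - C$ ($s{\left(C \right)} = -4 - \left(22 + C\right) = -26 - C$)
$\frac{1}{\left(o{\left(33,42 \right)} - s{\left(N \right)}\right) + K{\left(35 \right)}} = \frac{1}{\left(42 - \left(-26 - - \frac{7}{24}\right)\right) - 3045} = \frac{1}{\left(42 - \left(-26 + \frac{7}{24}\right)\right) - 3045} = \frac{1}{\left(42 - - \frac{617}{24}\right) - 3045} = \frac{1}{\left(42 + \frac{617}{24}\right) - 3045} = \frac{1}{\frac{1625}{24} - 3045} = \frac{1}{- \frac{71455}{24}} = - \frac{24}{71455}$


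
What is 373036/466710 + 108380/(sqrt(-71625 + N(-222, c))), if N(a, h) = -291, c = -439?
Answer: 186518/233355 - 54190*I*sqrt(17979)/17979 ≈ 0.79929 - 404.14*I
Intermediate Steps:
373036/466710 + 108380/(sqrt(-71625 + N(-222, c))) = 373036/466710 + 108380/(sqrt(-71625 - 291)) = 373036*(1/466710) + 108380/(sqrt(-71916)) = 186518/233355 + 108380/((2*I*sqrt(17979))) = 186518/233355 + 108380*(-I*sqrt(17979)/35958) = 186518/233355 - 54190*I*sqrt(17979)/17979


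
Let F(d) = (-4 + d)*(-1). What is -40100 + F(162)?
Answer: -40258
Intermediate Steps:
F(d) = 4 - d
-40100 + F(162) = -40100 + (4 - 1*162) = -40100 + (4 - 162) = -40100 - 158 = -40258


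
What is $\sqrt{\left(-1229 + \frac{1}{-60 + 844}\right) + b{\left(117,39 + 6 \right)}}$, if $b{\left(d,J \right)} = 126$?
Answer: $\frac{i \sqrt{864751}}{28} \approx 33.211 i$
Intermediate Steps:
$\sqrt{\left(-1229 + \frac{1}{-60 + 844}\right) + b{\left(117,39 + 6 \right)}} = \sqrt{\left(-1229 + \frac{1}{-60 + 844}\right) + 126} = \sqrt{\left(-1229 + \frac{1}{784}\right) + 126} = \sqrt{- \frac{963535}{784} + 126} = \sqrt{- \frac{864751}{784}} = \frac{i \sqrt{864751}}{28}$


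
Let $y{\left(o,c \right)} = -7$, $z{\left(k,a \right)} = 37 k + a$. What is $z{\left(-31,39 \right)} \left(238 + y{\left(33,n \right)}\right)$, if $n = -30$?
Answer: $-255948$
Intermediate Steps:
$z{\left(k,a \right)} = a + 37 k$
$z{\left(-31,39 \right)} \left(238 + y{\left(33,n \right)}\right) = \left(39 + 37 \left(-31\right)\right) \left(238 - 7\right) = \left(39 - 1147\right) 231 = \left(-1108\right) 231 = -255948$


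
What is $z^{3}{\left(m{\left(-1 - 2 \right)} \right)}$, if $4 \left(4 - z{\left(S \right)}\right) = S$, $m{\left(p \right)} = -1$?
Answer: $\frac{4913}{64} \approx 76.766$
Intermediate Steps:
$z{\left(S \right)} = 4 - \frac{S}{4}$
$z^{3}{\left(m{\left(-1 - 2 \right)} \right)} = \left(4 - - \frac{1}{4}\right)^{3} = \left(4 + \frac{1}{4}\right)^{3} = \left(\frac{17}{4}\right)^{3} = \frac{4913}{64}$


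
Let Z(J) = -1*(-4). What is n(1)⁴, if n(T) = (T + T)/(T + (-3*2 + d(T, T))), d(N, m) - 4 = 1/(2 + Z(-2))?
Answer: 20736/625 ≈ 33.178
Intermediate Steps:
Z(J) = 4
d(N, m) = 25/6 (d(N, m) = 4 + 1/(2 + 4) = 4 + 1/6 = 4 + ⅙ = 25/6)
n(T) = 2*T/(-11/6 + T) (n(T) = (T + T)/(T + (-3*2 + 25/6)) = (2*T)/(T + (-6 + 25/6)) = (2*T)/(T - 11/6) = (2*T)/(-11/6 + T) = 2*T/(-11/6 + T))
n(1)⁴ = (12*1/(-11 + 6*1))⁴ = (12*1/(-11 + 6))⁴ = (12*1/(-5))⁴ = (12*1*(-⅕))⁴ = (-12/5)⁴ = 20736/625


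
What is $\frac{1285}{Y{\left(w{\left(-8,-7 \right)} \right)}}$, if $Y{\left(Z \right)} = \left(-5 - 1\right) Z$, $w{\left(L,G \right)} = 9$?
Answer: $- \frac{1285}{54} \approx -23.796$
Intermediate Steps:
$Y{\left(Z \right)} = - 6 Z$
$\frac{1285}{Y{\left(w{\left(-8,-7 \right)} \right)}} = \frac{1285}{\left(-6\right) 9} = \frac{1285}{-54} = 1285 \left(- \frac{1}{54}\right) = - \frac{1285}{54}$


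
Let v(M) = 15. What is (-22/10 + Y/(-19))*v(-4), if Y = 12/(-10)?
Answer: -609/19 ≈ -32.053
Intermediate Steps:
Y = -6/5 (Y = 12*(-⅒) = -6/5 ≈ -1.2000)
(-22/10 + Y/(-19))*v(-4) = (-22/10 - 6/5/(-19))*15 = (-22*⅒ - 6/5*(-1/19))*15 = (-11/5 + 6/95)*15 = -203/95*15 = -609/19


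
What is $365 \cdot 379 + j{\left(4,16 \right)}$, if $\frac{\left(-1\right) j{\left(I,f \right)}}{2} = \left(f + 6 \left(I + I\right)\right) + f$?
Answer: $138175$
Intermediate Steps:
$j{\left(I,f \right)} = - 24 I - 4 f$ ($j{\left(I,f \right)} = - 2 \left(\left(f + 6 \left(I + I\right)\right) + f\right) = - 2 \left(\left(f + 6 \cdot 2 I\right) + f\right) = - 2 \left(\left(f + 12 I\right) + f\right) = - 2 \left(2 f + 12 I\right) = - 24 I - 4 f$)
$365 \cdot 379 + j{\left(4,16 \right)} = 365 \cdot 379 - 160 = 138335 - 160 = 138175$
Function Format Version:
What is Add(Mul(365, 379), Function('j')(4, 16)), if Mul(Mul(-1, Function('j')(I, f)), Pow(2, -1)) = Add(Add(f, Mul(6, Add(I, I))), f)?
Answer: 138175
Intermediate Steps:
Function('j')(I, f) = Add(Mul(-24, I), Mul(-4, f)) (Function('j')(I, f) = Mul(-2, Add(Add(f, Mul(6, Add(I, I))), f)) = Mul(-2, Add(Add(f, Mul(6, Mul(2, I))), f)) = Mul(-2, Add(Add(f, Mul(12, I)), f)) = Mul(-2, Add(Mul(2, f), Mul(12, I))) = Add(Mul(-24, I), Mul(-4, f)))
Add(Mul(365, 379), Function('j')(4, 16)) = Add(Mul(365, 379), Add(Mul(-24, 4), Mul(-4, 16))) = Add(138335, Add(-96, -64)) = Add(138335, -160) = 138175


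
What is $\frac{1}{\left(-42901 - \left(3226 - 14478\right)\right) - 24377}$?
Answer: $- \frac{1}{56026} \approx -1.7849 \cdot 10^{-5}$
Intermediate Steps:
$\frac{1}{\left(-42901 - \left(3226 - 14478\right)\right) - 24377} = \frac{1}{\left(-42901 - -11252\right) - 24377} = \frac{1}{\left(-42901 + 11252\right) - 24377} = \frac{1}{-31649 - 24377} = \frac{1}{-56026} = - \frac{1}{56026}$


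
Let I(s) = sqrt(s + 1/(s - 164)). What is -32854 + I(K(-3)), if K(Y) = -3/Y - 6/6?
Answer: -32854 + I*sqrt(41)/82 ≈ -32854.0 + 0.078087*I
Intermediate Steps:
K(Y) = -1 - 3/Y (K(Y) = -3/Y - 6*1/6 = -3/Y - 1 = -1 - 3/Y)
I(s) = sqrt(s + 1/(-164 + s))
-32854 + I(K(-3)) = -32854 + sqrt((1 + ((-3 - 1*(-3))/(-3))*(-164 + (-3 - 1*(-3))/(-3)))/(-164 + (-3 - 1*(-3))/(-3))) = -32854 + sqrt((1 + (-(-3 + 3)/3)*(-164 - (-3 + 3)/3))/(-164 - (-3 + 3)/3)) = -32854 + sqrt((1 + (-1/3*0)*(-164 - 1/3*0))/(-164 - 1/3*0)) = -32854 + sqrt((1 + 0*(-164 + 0))/(-164 + 0)) = -32854 + sqrt((1 + 0*(-164))/(-164)) = -32854 + sqrt(-(1 + 0)/164) = -32854 + sqrt(-1/164*1) = -32854 + sqrt(-1/164) = -32854 + I*sqrt(41)/82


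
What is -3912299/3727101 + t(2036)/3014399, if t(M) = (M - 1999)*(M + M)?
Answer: -11231690248237/11234969527299 ≈ -0.99971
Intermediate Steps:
t(M) = 2*M*(-1999 + M) (t(M) = (-1999 + M)*(2*M) = 2*M*(-1999 + M))
-3912299/3727101 + t(2036)/3014399 = -3912299/3727101 + (2*2036*(-1999 + 2036))/3014399 = -3912299*1/3727101 + (2*2036*37)*(1/3014399) = -3912299/3727101 + 150664*(1/3014399) = -3912299/3727101 + 150664/3014399 = -11231690248237/11234969527299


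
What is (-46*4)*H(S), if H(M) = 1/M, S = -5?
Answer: 184/5 ≈ 36.800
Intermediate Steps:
(-46*4)*H(S) = -46*4/(-5) = -184*(-⅕) = 184/5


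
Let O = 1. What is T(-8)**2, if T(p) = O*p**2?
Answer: 4096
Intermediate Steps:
T(p) = p**2 (T(p) = 1*p**2 = p**2)
T(-8)**2 = ((-8)**2)**2 = 64**2 = 4096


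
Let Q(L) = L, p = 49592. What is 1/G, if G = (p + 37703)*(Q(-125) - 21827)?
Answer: -1/1916299840 ≈ -5.2184e-10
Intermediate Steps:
G = -1916299840 (G = (49592 + 37703)*(-125 - 21827) = 87295*(-21952) = -1916299840)
1/G = 1/(-1916299840) = -1/1916299840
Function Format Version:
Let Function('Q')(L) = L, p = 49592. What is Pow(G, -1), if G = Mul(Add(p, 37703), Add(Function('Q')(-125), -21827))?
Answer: Rational(-1, 1916299840) ≈ -5.2184e-10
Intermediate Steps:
G = -1916299840 (G = Mul(Add(49592, 37703), Add(-125, -21827)) = Mul(87295, -21952) = -1916299840)
Pow(G, -1) = Pow(-1916299840, -1) = Rational(-1, 1916299840)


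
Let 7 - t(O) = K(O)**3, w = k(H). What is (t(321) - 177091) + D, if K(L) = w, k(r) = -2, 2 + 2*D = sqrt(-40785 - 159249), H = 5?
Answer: -177077 + 3*I*sqrt(22226)/2 ≈ -1.7708e+5 + 223.63*I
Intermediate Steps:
D = -1 + 3*I*sqrt(22226)/2 (D = -1 + sqrt(-40785 - 159249)/2 = -1 + sqrt(-200034)/2 = -1 + (3*I*sqrt(22226))/2 = -1 + 3*I*sqrt(22226)/2 ≈ -1.0 + 223.63*I)
w = -2
K(L) = -2
t(O) = 15 (t(O) = 7 - 1*(-2)**3 = 7 - 1*(-8) = 7 + 8 = 15)
(t(321) - 177091) + D = (15 - 177091) + (-1 + 3*I*sqrt(22226)/2) = -177076 + (-1 + 3*I*sqrt(22226)/2) = -177077 + 3*I*sqrt(22226)/2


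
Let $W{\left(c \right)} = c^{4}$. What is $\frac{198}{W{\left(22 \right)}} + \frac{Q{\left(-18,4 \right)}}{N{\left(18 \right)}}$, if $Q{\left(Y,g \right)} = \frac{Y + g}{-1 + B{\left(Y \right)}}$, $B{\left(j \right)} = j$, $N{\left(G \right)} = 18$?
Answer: $\frac{76075}{1820808} \approx 0.041781$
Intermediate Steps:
$Q{\left(Y,g \right)} = \frac{Y + g}{-1 + Y}$
$\frac{198}{W{\left(22 \right)}} + \frac{Q{\left(-18,4 \right)}}{N{\left(18 \right)}} = \frac{198}{22^{4}} + \frac{\frac{1}{-1 - 18} \left(-18 + 4\right)}{18} = \frac{198}{234256} + \frac{1}{-19} \left(-14\right) \frac{1}{18} = 198 \cdot \frac{1}{234256} + \left(- \frac{1}{19}\right) \left(-14\right) \frac{1}{18} = \frac{9}{10648} + \frac{14}{19} \cdot \frac{1}{18} = \frac{9}{10648} + \frac{7}{171} = \frac{76075}{1820808}$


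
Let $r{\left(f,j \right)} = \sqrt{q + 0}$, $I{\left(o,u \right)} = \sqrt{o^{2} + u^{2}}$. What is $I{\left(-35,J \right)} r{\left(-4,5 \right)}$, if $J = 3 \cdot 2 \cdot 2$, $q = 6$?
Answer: $37 \sqrt{6} \approx 90.631$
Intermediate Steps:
$J = 12$ ($J = 6 \cdot 2 = 12$)
$r{\left(f,j \right)} = \sqrt{6}$ ($r{\left(f,j \right)} = \sqrt{6 + 0} = \sqrt{6}$)
$I{\left(-35,J \right)} r{\left(-4,5 \right)} = \sqrt{\left(-35\right)^{2} + 12^{2}} \sqrt{6} = \sqrt{1225 + 144} \sqrt{6} = \sqrt{1369} \sqrt{6} = 37 \sqrt{6}$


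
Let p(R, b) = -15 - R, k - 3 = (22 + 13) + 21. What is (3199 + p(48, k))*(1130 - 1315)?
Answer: -580160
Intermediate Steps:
k = 59 (k = 3 + ((22 + 13) + 21) = 3 + (35 + 21) = 3 + 56 = 59)
(3199 + p(48, k))*(1130 - 1315) = (3199 + (-15 - 1*48))*(1130 - 1315) = (3199 + (-15 - 48))*(-185) = (3199 - 63)*(-185) = 3136*(-185) = -580160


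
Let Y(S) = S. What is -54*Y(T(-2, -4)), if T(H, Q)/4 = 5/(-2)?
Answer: 540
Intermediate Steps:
T(H, Q) = -10 (T(H, Q) = 4*(5/(-2)) = 4*(5*(-½)) = 4*(-5/2) = -10)
-54*Y(T(-2, -4)) = -54*(-10) = 540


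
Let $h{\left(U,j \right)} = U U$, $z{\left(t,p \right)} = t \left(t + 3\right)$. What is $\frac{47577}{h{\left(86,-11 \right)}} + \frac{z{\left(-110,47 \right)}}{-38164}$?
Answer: $\frac{432169427}{70565236} \approx 6.1244$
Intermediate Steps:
$z{\left(t,p \right)} = t \left(3 + t\right)$
$h{\left(U,j \right)} = U^{2}$
$\frac{47577}{h{\left(86,-11 \right)}} + \frac{z{\left(-110,47 \right)}}{-38164} = \frac{47577}{86^{2}} + \frac{\left(-110\right) \left(3 - 110\right)}{-38164} = \frac{47577}{7396} + \left(-110\right) \left(-107\right) \left(- \frac{1}{38164}\right) = 47577 \cdot \frac{1}{7396} + 11770 \left(- \frac{1}{38164}\right) = \frac{47577}{7396} - \frac{5885}{19082} = \frac{432169427}{70565236}$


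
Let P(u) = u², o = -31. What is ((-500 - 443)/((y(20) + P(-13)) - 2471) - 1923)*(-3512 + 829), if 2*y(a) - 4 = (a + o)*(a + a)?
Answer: 12999180611/2520 ≈ 5.1584e+6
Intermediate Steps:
y(a) = 2 + a*(-31 + a) (y(a) = 2 + ((a - 31)*(a + a))/2 = 2 + ((-31 + a)*(2*a))/2 = 2 + (2*a*(-31 + a))/2 = 2 + a*(-31 + a))
((-500 - 443)/((y(20) + P(-13)) - 2471) - 1923)*(-3512 + 829) = ((-500 - 443)/(((2 + 20² - 31*20) + (-13)²) - 2471) - 1923)*(-3512 + 829) = (-943/(((2 + 400 - 620) + 169) - 2471) - 1923)*(-2683) = (-943/((-218 + 169) - 2471) - 1923)*(-2683) = (-943/(-49 - 2471) - 1923)*(-2683) = (-943/(-2520) - 1923)*(-2683) = (-943*(-1/2520) - 1923)*(-2683) = (943/2520 - 1923)*(-2683) = -4845017/2520*(-2683) = 12999180611/2520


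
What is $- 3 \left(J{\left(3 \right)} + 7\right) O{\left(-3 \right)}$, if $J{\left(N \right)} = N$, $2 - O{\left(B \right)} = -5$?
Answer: $-210$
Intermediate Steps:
$O{\left(B \right)} = 7$ ($O{\left(B \right)} = 2 - -5 = 2 + 5 = 7$)
$- 3 \left(J{\left(3 \right)} + 7\right) O{\left(-3 \right)} = - 3 \left(3 + 7\right) 7 = \left(-3\right) 10 \cdot 7 = \left(-30\right) 7 = -210$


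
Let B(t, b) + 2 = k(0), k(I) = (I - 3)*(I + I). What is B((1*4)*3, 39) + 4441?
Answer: 4439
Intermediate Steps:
k(I) = 2*I*(-3 + I) (k(I) = (-3 + I)*(2*I) = 2*I*(-3 + I))
B(t, b) = -2 (B(t, b) = -2 + 2*0*(-3 + 0) = -2 + 2*0*(-3) = -2 + 0 = -2)
B((1*4)*3, 39) + 4441 = -2 + 4441 = 4439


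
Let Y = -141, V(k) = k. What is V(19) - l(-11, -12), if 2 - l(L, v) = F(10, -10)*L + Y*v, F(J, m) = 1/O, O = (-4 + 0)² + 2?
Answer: 30751/18 ≈ 1708.4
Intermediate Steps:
O = 18 (O = (-4)² + 2 = 16 + 2 = 18)
F(J, m) = 1/18
l(L, v) = 2 + 141*v - L/18 (l(L, v) = 2 - (L/18 - 141*v) = 2 - (-141*v + L/18) = 2 + (141*v - L/18) = 2 + 141*v - L/18)
V(19) - l(-11, -12) = 19 - (2 + 141*(-12) - 1/18*(-11)) = 19 - (2 - 1692 + 11/18) = 19 - 1*(-30409/18) = 19 + 30409/18 = 30751/18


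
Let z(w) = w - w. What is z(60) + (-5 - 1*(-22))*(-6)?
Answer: -102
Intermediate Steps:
z(w) = 0
z(60) + (-5 - 1*(-22))*(-6) = 0 + (-5 - 1*(-22))*(-6) = 0 + (-5 + 22)*(-6) = 0 + 17*(-6) = 0 - 102 = -102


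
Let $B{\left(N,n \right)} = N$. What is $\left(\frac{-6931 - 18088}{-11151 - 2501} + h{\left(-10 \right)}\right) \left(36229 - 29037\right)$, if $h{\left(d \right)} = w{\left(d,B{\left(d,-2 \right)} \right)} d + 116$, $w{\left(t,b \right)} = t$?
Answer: $\frac{5346984098}{3413} \approx 1.5667 \cdot 10^{6}$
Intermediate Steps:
$h{\left(d \right)} = 116 + d^{2}$ ($h{\left(d \right)} = d d + 116 = d^{2} + 116 = 116 + d^{2}$)
$\left(\frac{-6931 - 18088}{-11151 - 2501} + h{\left(-10 \right)}\right) \left(36229 - 29037\right) = \left(\frac{-6931 - 18088}{-11151 - 2501} + \left(116 + \left(-10\right)^{2}\right)\right) \left(36229 - 29037\right) = \left(- \frac{25019}{-13652} + \left(116 + 100\right)\right) 7192 = \left(\left(-25019\right) \left(- \frac{1}{13652}\right) + 216\right) 7192 = \left(\frac{25019}{13652} + 216\right) 7192 = \frac{2973851}{13652} \cdot 7192 = \frac{5346984098}{3413}$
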